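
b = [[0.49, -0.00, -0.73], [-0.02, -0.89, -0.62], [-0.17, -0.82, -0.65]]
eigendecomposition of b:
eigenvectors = [[0.25, 0.98, 0.66], [0.68, 0.06, -0.49], [0.69, -0.17, 0.57]]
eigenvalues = [-1.52, 0.62, -0.14]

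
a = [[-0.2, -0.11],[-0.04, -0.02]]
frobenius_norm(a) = 0.23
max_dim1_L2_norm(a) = 0.23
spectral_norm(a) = 0.23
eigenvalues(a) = [-0.22, 0.0]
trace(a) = -0.22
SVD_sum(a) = [[-0.2, -0.11], [-0.04, -0.02]] + [[0.0, -0.0], [-0.0, 0.00]]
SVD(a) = [[-0.98,-0.19], [-0.19,0.98]] @ diag([0.2325877089447518, 0.0017197813324478573]) @ [[0.88, 0.48],[-0.48, 0.88]]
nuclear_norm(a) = 0.23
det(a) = -0.00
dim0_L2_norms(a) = [0.2, 0.11]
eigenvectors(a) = [[-0.98, 0.48], [-0.19, -0.88]]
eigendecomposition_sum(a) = [[-0.20, -0.11], [-0.04, -0.02]] + [[0.00,-0.00], [-0.00,0.00]]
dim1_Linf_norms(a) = [0.2, 0.04]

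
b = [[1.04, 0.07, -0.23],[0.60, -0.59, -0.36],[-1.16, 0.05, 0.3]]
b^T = [[1.04, 0.60, -1.16], [0.07, -0.59, 0.05], [-0.23, -0.36, 0.30]]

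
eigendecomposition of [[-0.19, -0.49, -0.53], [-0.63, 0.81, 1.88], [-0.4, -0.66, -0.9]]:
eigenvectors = [[(-0.41+0j), -0.21+0.25j, (-0.21-0.25j)], [(0.86+0j), 0.74+0.00j, (0.74-0j)], [(-0.3+0j), -0.53+0.26j, (-0.53-0.26j)]]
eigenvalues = [(0.46+0j), (-0.37+0.46j), (-0.37-0.46j)]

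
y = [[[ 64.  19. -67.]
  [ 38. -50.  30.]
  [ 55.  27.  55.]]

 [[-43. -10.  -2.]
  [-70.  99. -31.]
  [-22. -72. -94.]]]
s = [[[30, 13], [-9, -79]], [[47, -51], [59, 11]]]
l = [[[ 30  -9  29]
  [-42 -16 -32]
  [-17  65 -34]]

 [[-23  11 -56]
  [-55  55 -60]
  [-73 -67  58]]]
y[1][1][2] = -31.0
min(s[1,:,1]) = -51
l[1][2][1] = -67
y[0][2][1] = 27.0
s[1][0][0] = 47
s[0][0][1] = 13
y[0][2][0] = 55.0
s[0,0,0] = 30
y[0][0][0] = 64.0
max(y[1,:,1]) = 99.0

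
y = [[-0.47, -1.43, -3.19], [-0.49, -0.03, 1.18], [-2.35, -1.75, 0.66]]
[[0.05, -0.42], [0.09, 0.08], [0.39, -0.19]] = y@[[-0.19, -0.03], [0.03, 0.17], [-0.0, 0.06]]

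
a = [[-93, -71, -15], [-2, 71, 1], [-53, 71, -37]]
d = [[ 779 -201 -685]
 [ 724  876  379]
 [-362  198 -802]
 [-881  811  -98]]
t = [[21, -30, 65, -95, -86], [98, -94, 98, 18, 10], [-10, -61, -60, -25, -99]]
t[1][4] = 10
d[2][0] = -362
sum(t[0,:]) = -125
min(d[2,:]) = -802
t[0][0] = 21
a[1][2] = 1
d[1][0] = 724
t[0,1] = -30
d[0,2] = -685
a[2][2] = -37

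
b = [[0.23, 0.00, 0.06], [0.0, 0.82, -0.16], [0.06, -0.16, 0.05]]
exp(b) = [[1.26, -0.01, 0.07],  [-0.01, 2.29, -0.25],  [0.07, -0.25, 1.07]]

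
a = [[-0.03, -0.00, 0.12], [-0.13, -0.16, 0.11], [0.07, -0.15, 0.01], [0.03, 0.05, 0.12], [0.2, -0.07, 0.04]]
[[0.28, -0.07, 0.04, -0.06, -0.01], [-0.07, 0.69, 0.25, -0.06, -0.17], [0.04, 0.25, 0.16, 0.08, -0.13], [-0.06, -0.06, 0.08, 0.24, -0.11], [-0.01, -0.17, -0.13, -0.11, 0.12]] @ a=[[-0.00, 0.00, 0.02], [-0.11, -0.14, 0.06], [-0.05, -0.05, 0.04], [0.0, 0.02, 0.01], [0.03, 0.03, -0.03]]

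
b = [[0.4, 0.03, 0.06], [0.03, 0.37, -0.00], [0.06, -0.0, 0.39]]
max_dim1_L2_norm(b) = 0.41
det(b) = 0.06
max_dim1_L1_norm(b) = 0.49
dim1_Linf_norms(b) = [0.4, 0.37, 0.39]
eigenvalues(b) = [0.46, 0.32, 0.37]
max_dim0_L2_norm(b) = 0.41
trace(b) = 1.16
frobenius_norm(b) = 0.68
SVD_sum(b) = [[0.25, 0.08, 0.21], [0.08, 0.03, 0.07], [0.21, 0.07, 0.18]] + [[0.01, 0.04, -0.02], [0.04, 0.28, -0.16], [-0.02, -0.16, 0.09]] + [[0.14, -0.09, -0.13], [-0.09, 0.06, 0.09], [-0.13, 0.09, 0.12]]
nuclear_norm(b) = 1.16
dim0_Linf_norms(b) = [0.4, 0.37, 0.39]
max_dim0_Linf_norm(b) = 0.4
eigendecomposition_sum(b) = [[0.25,  0.08,  0.21], [0.08,  0.03,  0.07], [0.21,  0.07,  0.18]] + [[0.14, -0.09, -0.13], [-0.09, 0.06, 0.09], [-0.13, 0.09, 0.12]] + [[0.01, 0.04, -0.02],[0.04, 0.28, -0.16],[-0.02, -0.16, 0.09]]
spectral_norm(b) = 0.46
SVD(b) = [[-0.74, 0.13, 0.66], [-0.24, 0.86, -0.44], [-0.63, -0.49, -0.61]] @ diag([0.46077775873883525, 0.374389999887648, 0.3248322413735167]) @ [[-0.74,-0.24,-0.63], [0.13,0.86,-0.49], [0.66,-0.44,-0.61]]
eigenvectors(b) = [[0.74, 0.66, -0.13], [0.24, -0.44, -0.86], [0.63, -0.61, 0.49]]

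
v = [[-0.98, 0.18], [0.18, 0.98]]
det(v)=-0.993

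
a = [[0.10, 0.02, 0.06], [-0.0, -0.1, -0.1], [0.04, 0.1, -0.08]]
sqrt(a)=[[0.31, -0.03, 0.10], [0.04, 0.13, -0.34], [0.05, 0.34, 0.17]]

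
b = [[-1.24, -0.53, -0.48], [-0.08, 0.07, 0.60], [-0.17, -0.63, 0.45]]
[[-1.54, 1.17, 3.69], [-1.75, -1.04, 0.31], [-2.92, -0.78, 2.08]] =b @ [[1.48, -0.28, -2.16], [2.12, 0.05, -2.36], [-2.96, -1.77, 0.5]]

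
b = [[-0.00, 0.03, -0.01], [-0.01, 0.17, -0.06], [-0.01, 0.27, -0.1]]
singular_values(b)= [0.34, 0.0, 0.0]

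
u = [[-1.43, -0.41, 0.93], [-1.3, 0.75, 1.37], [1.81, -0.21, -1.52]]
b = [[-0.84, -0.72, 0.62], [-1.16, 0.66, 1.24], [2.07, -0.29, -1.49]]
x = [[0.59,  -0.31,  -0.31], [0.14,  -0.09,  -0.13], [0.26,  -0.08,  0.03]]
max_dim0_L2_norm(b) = 2.52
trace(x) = 0.53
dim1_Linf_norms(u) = [1.43, 1.37, 1.81]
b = x + u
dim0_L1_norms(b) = [4.07, 1.67, 3.35]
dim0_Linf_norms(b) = [2.07, 0.72, 1.49]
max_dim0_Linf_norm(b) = 2.07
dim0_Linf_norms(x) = [0.59, 0.31, 0.31]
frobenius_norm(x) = 0.81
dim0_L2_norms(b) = [2.52, 1.02, 2.04]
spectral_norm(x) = 0.80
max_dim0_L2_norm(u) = 2.65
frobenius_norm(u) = 3.58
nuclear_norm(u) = 4.34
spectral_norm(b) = 3.24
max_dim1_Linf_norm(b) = 2.07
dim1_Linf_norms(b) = [0.84, 1.24, 2.07]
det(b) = -0.72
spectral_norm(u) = 3.48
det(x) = 0.00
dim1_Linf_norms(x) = [0.59, 0.14, 0.26]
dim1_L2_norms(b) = [1.27, 1.82, 2.57]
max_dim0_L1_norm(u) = 4.54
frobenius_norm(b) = 3.39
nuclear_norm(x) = 0.95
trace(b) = -1.67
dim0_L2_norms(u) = [2.65, 0.88, 2.25]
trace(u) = -2.20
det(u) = 0.00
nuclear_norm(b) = 4.44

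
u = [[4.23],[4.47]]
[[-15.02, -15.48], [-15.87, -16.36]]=u @ [[-3.55,  -3.66]]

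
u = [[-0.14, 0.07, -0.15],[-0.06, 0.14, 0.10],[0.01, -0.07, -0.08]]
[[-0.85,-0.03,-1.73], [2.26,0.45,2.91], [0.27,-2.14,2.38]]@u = [[0.1, 0.06, 0.26], [-0.31, 0.02, -0.53], [0.11, -0.45, -0.44]]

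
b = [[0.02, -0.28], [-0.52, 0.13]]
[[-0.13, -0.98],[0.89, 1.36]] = b@ [[-1.63, -1.78], [0.35, 3.37]]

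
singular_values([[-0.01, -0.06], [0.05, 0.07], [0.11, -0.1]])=[0.15, 0.1]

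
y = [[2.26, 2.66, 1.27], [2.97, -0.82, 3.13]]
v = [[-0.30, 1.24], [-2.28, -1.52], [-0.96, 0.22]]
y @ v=[[-7.96, -0.96], [-2.03, 5.62]]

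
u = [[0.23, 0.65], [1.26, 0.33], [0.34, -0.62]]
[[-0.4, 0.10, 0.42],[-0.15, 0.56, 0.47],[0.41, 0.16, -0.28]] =u @ [[0.05,0.45,0.22], [-0.64,-0.01,0.57]]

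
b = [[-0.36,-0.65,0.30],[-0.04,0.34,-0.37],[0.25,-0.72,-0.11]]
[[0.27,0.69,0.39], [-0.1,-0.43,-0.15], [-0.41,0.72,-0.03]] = b @ [[-0.71, 0.09, -0.50], [0.24, -1.0, -0.18], [0.58, 0.23, 0.30]]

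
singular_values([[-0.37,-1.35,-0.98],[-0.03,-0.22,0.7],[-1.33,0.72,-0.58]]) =[1.75, 1.63, 0.61]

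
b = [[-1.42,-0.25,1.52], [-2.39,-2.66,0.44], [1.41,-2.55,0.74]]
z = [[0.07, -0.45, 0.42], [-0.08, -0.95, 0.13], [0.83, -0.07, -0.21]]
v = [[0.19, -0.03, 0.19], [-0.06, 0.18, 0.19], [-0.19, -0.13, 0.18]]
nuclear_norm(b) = 8.25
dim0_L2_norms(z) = [0.84, 1.05, 0.49]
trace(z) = -1.09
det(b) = 15.57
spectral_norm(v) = 0.33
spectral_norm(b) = 4.07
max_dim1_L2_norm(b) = 3.6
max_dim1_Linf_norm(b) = 2.66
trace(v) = 0.55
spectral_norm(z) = 1.10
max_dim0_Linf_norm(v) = 0.19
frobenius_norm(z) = 1.43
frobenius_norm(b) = 5.14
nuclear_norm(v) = 0.82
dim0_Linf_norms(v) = [0.19, 0.18, 0.19]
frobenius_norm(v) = 0.48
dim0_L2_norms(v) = [0.28, 0.22, 0.32]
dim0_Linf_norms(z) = [0.83, 0.95, 0.42]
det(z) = 0.31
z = v @ b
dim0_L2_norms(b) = [3.12, 3.69, 1.75]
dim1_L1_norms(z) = [0.94, 1.16, 1.11]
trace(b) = -3.34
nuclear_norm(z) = 2.28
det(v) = 0.02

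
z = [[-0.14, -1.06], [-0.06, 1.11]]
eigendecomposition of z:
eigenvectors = [[-1.00, 0.63], [-0.05, -0.77]]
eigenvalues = [-0.19, 1.16]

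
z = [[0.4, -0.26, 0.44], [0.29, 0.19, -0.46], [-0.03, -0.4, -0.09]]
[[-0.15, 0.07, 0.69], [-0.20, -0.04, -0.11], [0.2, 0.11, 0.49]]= z@[[-0.56, 0.02, 0.71], [-0.44, -0.27, -1.31], [-0.09, -0.02, 0.15]]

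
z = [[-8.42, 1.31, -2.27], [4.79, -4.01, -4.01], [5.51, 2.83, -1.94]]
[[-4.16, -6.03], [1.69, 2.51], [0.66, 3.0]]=z@[[0.37, 0.65], [-0.28, -0.06], [0.30, 0.21]]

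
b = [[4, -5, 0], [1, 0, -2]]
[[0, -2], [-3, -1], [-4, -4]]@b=[[-2, 0, 4], [-13, 15, 2], [-20, 20, 8]]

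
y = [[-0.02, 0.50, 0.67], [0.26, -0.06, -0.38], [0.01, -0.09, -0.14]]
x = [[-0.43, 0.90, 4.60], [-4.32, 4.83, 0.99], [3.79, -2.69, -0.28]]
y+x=[[-0.45, 1.40, 5.27], [-4.06, 4.77, 0.61], [3.8, -2.78, -0.42]]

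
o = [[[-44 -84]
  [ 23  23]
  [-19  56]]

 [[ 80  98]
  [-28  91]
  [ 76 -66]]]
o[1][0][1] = 98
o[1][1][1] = 91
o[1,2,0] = 76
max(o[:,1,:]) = 91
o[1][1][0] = -28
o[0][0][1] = -84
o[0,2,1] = 56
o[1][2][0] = 76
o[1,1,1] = 91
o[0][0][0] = -44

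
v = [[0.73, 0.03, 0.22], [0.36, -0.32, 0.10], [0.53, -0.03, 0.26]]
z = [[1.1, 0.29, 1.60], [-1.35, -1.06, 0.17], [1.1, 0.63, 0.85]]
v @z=[[1.00,0.32,1.36], [0.94,0.51,0.61], [0.91,0.35,1.06]]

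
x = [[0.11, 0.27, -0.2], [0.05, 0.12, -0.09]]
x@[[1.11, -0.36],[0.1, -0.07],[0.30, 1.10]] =[[0.09, -0.28], [0.04, -0.13]]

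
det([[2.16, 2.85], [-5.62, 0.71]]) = 17.551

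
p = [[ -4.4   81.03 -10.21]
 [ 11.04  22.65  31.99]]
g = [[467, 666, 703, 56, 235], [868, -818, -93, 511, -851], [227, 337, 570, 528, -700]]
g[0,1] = 666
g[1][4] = -851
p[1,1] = 22.65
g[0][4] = 235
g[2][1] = 337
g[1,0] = 868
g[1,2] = -93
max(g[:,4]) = 235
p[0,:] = [-4.4, 81.03, -10.21]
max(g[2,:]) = 570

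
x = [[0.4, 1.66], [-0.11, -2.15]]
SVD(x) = [[-0.62, 0.78], [0.78, 0.62]] @ diag([2.736590354124705, 0.24753430815064956]) @ [[-0.12, -0.99], [0.99, -0.12]]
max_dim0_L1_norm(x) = 3.81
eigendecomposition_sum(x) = [[0.34, 0.23], [-0.01, -0.01]] + [[0.06, 1.43], [-0.10, -2.14]]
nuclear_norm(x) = 2.98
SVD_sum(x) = [[0.21, 1.68], [-0.26, -2.13]] + [[0.19, -0.02],[0.15, -0.02]]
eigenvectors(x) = [[1.0, -0.56], [-0.04, 0.83]]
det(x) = -0.68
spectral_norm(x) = 2.74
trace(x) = -1.75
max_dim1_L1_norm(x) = 2.26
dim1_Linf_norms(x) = [1.66, 2.15]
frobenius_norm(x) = 2.75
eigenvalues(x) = [0.33, -2.08]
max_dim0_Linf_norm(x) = 2.15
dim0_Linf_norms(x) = [0.4, 2.15]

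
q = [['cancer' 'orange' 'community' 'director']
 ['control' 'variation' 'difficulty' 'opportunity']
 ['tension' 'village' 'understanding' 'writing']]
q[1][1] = 'variation'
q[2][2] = 'understanding'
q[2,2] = 'understanding'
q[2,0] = 'tension'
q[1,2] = 'difficulty'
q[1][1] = 'variation'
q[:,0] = ['cancer', 'control', 'tension']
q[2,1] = 'village'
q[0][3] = 'director'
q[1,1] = 'variation'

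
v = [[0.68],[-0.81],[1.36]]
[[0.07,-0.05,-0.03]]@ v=[[0.05]]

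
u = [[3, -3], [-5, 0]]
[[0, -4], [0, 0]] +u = [[3, -7], [-5, 0]]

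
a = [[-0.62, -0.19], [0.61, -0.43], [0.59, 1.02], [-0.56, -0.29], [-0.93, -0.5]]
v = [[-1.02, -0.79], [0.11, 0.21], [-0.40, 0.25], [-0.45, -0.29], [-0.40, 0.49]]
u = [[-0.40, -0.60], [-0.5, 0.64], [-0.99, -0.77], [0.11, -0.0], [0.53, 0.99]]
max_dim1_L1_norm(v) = 1.81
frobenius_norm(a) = 1.97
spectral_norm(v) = 1.42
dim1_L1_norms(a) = [0.81, 1.04, 1.61, 0.85, 1.43]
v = a + u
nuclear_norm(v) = 2.20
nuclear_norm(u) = 2.68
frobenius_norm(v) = 1.62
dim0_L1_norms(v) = [2.38, 2.03]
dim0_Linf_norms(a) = [0.93, 1.02]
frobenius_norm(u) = 2.01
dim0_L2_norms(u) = [1.3, 1.53]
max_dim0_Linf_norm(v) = 1.02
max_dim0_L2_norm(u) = 1.53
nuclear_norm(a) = 2.65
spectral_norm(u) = 1.81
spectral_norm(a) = 1.75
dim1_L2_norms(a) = [0.65, 0.75, 1.18, 0.63, 1.06]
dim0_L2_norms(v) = [1.25, 1.03]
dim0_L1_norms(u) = [2.53, 3.0]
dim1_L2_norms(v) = [1.29, 0.24, 0.47, 0.54, 0.63]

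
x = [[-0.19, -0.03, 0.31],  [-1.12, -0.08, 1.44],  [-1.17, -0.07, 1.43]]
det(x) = 0.000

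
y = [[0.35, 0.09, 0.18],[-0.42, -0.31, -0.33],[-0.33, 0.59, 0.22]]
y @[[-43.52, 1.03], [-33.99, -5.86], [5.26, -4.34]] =[[-17.34, -0.95], [27.08, 2.82], [-4.54, -4.75]]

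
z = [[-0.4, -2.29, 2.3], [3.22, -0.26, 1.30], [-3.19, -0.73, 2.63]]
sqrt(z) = [[1.22,-0.85,0.78],[1.47,1.01,0.06],[-0.81,-0.5,1.81]]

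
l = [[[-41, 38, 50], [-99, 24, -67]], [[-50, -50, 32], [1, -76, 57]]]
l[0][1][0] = -99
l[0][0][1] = 38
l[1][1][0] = 1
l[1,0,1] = -50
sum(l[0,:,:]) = -95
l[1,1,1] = -76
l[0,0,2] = 50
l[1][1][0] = 1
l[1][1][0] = 1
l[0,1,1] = 24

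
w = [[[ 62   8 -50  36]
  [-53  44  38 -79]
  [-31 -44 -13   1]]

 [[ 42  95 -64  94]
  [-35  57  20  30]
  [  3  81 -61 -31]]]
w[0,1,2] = 38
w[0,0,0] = 62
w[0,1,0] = -53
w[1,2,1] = 81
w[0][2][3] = 1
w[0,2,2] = -13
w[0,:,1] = [8, 44, -44]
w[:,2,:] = [[-31, -44, -13, 1], [3, 81, -61, -31]]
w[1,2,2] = -61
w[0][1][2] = 38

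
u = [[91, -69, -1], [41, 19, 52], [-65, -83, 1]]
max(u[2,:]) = 1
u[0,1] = -69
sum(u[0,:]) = 21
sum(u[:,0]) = 67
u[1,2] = 52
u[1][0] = 41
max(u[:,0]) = 91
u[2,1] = -83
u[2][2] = 1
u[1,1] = 19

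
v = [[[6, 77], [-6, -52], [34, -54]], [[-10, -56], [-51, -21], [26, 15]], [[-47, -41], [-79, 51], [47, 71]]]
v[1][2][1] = 15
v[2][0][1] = -41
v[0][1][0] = -6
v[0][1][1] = -52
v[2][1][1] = 51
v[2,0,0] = -47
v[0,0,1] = 77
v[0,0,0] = 6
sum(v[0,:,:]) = 5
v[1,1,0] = -51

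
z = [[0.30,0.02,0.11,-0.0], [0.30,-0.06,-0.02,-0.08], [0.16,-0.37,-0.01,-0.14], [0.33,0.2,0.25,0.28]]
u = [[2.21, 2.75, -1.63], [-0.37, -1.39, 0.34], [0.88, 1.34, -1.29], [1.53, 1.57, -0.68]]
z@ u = [[0.75, 0.94, -0.62], [0.55, 0.76, -0.43], [0.27, 0.72, -0.28], [1.3, 1.4, -0.98]]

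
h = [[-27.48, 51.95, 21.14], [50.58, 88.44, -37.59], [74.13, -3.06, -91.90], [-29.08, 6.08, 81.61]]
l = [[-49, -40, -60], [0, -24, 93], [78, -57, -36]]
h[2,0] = 74.13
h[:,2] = [21.14, -37.59, -91.9, 81.61]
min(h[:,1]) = -3.06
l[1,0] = 0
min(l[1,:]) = -24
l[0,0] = -49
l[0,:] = [-49, -40, -60]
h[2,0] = 74.13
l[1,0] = 0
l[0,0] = -49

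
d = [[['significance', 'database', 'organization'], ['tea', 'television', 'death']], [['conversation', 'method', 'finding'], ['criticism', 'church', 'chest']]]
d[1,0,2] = 'finding'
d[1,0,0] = 'conversation'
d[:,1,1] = ['television', 'church']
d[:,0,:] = [['significance', 'database', 'organization'], ['conversation', 'method', 'finding']]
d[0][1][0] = 'tea'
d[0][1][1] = 'television'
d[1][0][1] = 'method'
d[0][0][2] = 'organization'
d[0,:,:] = [['significance', 'database', 'organization'], ['tea', 'television', 'death']]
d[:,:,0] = [['significance', 'tea'], ['conversation', 'criticism']]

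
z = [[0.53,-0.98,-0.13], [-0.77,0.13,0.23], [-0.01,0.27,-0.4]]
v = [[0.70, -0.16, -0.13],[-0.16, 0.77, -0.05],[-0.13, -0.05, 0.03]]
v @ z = [[0.5, -0.74, -0.08], [-0.68, 0.24, 0.22], [-0.03, 0.13, -0.01]]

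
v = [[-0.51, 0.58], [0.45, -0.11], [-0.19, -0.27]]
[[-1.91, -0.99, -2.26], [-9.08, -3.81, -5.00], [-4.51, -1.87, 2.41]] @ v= [[0.96, -0.39], [3.87, -3.50], [1.0, -3.06]]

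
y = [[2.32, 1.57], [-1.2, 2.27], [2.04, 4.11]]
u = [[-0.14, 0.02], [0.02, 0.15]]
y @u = [[-0.29, 0.28], [0.21, 0.32], [-0.20, 0.66]]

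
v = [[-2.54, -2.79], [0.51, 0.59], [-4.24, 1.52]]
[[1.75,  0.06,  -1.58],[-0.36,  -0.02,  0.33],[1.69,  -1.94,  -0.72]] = v @ [[-0.47, 0.34, 0.28], [-0.20, -0.33, 0.31]]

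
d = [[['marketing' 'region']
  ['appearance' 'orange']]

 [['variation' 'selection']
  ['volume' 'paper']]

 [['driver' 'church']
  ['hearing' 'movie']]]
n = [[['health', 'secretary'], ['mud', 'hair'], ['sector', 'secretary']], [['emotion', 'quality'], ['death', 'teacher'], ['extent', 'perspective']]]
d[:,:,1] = [['region', 'orange'], ['selection', 'paper'], ['church', 'movie']]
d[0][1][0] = 'appearance'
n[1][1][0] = 'death'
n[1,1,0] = 'death'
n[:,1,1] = ['hair', 'teacher']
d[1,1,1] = 'paper'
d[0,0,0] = 'marketing'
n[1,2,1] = 'perspective'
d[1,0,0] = 'variation'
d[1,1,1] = 'paper'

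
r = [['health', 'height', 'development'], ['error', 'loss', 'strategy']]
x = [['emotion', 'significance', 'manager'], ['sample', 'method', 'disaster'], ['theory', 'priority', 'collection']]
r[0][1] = 'height'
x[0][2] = 'manager'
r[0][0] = 'health'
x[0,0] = 'emotion'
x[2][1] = 'priority'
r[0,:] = ['health', 'height', 'development']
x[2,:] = ['theory', 'priority', 'collection']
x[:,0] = ['emotion', 'sample', 'theory']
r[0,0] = 'health'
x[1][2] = 'disaster'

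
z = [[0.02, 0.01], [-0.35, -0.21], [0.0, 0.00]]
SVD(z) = [[-0.05, 1.0],[1.00, 0.05],[0.00, 0.00]] @ diag([0.4087750818882141, 0.0017124331472617004]) @ [[-0.86,  -0.51], [0.51,  -0.86]]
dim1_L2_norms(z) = [0.02, 0.41, 0.0]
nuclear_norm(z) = 0.41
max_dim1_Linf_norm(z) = 0.35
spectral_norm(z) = 0.41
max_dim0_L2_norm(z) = 0.35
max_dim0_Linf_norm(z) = 0.35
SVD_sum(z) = [[0.02, 0.01], [-0.35, -0.21], [0.00, 0.0]] + [[0.00, -0.0], [0.0, -0.0], [0.00, 0.0]]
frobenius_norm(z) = 0.41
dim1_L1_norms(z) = [0.03, 0.56, 0.0]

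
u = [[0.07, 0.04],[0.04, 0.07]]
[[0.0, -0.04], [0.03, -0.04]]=u @ [[-0.32,-0.30], [0.62,-0.35]]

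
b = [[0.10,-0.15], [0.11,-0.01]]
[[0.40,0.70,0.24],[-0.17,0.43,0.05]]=b@[[-1.93, 3.70, 0.32], [-3.97, -2.18, -1.41]]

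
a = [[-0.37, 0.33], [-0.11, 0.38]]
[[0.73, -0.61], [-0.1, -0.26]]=a @ [[-2.95, 1.43], [-1.11, -0.26]]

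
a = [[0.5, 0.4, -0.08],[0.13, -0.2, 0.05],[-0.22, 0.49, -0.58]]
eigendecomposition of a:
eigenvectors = [[-0.98, -0.11, -0.23], [-0.16, 0.14, 0.55], [0.12, -0.98, 0.80]]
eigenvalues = [0.57, -0.67, -0.18]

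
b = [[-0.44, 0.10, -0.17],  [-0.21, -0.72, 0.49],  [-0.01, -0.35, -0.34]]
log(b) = [[-0.24+2.81j, 0.59+0.88j, (-1.09+0.26j)], [(-1.36+0.62j), (-1.89+0.2j), 3.11+0.06j], [-0.13+1.47j, -2.24+0.46j, (0.53+0.14j)]]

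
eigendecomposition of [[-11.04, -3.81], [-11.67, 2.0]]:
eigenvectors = [[-0.81, 0.23], [-0.59, -0.97]]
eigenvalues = [-13.85, 4.81]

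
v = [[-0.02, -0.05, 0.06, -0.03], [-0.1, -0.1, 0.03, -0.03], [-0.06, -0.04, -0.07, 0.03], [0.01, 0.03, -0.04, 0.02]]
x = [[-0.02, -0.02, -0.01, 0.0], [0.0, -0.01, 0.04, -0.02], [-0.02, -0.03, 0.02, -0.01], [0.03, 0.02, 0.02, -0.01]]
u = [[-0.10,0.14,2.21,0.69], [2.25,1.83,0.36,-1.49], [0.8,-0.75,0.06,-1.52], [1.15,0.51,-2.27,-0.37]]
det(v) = 0.00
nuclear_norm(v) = 0.30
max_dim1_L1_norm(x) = 0.08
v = u @ x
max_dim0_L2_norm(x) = 0.05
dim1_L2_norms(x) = [0.03, 0.05, 0.04, 0.04]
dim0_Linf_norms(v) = [0.1, 0.1, 0.07, 0.03]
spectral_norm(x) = 0.06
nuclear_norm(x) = 0.12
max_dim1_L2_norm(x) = 0.05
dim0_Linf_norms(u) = [2.25, 1.83, 2.27, 1.52]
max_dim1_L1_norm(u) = 5.93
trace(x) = -0.02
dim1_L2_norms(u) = [2.32, 3.28, 1.88, 2.62]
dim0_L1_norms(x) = [0.07, 0.08, 0.09, 0.04]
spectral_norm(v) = 0.17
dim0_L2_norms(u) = [2.65, 2.05, 3.19, 2.27]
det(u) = -8.42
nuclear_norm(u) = 8.93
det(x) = 0.00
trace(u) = 1.42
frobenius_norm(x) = 0.08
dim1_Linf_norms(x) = [0.02, 0.04, 0.03, 0.03]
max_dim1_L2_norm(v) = 0.15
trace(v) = -0.17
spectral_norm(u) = 3.82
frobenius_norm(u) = 5.15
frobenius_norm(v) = 0.21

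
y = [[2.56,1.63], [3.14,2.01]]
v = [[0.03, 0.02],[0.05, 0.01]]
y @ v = [[0.16, 0.07], [0.19, 0.08]]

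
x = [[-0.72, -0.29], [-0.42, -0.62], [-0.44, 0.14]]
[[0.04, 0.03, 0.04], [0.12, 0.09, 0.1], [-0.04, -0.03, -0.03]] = x@[[0.03, 0.02, 0.02], [-0.22, -0.16, -0.18]]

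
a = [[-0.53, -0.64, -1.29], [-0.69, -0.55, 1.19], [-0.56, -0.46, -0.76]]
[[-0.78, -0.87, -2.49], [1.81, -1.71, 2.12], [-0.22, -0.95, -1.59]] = a@[[-0.99, 1.54, 0.68], [0.07, 0.61, -0.55], [0.98, -0.26, 1.92]]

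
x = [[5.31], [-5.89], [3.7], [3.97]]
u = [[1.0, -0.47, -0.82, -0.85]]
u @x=[[1.67]]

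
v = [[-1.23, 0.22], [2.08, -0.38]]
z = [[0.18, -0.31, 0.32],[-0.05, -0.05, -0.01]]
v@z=[[-0.23, 0.37, -0.4], [0.39, -0.63, 0.67]]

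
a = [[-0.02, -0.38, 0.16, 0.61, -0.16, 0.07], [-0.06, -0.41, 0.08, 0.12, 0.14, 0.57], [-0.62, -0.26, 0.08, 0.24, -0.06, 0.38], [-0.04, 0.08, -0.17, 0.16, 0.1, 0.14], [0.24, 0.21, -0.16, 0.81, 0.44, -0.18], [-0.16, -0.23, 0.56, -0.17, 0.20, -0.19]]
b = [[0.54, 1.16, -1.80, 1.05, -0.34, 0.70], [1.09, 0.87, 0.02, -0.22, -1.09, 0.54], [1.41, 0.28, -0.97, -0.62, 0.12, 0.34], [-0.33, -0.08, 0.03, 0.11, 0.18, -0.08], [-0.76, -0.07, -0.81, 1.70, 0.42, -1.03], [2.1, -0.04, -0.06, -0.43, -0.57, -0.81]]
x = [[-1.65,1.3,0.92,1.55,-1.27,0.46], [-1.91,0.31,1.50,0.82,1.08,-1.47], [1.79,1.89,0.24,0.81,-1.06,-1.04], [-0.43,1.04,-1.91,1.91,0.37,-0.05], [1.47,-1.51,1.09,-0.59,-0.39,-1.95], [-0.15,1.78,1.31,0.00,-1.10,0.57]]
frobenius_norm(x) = 7.37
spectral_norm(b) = 3.43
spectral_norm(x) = 4.52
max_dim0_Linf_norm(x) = 1.95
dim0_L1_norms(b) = [6.23, 2.5, 3.69, 4.13, 2.72, 3.5]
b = a @ x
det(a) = -0.00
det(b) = -0.01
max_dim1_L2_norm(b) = 2.57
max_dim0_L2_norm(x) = 3.46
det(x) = 7.71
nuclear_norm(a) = 3.83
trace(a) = 0.06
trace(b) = 0.16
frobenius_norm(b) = 4.97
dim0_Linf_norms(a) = [0.62, 0.41, 0.56, 0.81, 0.44, 0.57]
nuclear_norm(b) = 9.39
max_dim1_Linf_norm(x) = 1.95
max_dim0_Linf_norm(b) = 2.1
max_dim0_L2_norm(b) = 2.93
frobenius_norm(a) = 1.84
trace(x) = 0.99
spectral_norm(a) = 1.13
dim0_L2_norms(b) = [2.93, 1.48, 2.2, 2.15, 1.36, 1.62]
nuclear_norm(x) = 15.59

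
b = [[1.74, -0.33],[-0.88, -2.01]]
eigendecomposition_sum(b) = [[1.78, -0.15], [-0.41, 0.04]] + [[-0.04, -0.18],[-0.47, -2.05]]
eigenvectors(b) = [[0.97, 0.09], [-0.22, 1.0]]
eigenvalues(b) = [1.82, -2.09]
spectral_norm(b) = 2.28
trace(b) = -0.27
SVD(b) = [[-0.39,0.92], [0.92,0.39]] @ diag([2.2765398197749063, 1.663840872493291]) @ [[-0.65, -0.76], [0.76, -0.65]]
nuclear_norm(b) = 3.94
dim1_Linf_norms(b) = [1.74, 2.01]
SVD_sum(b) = [[0.58, 0.67], [-1.37, -1.58]] + [[1.16,-1.0], [0.49,-0.43]]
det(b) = -3.79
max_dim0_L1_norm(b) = 2.62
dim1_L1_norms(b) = [2.07, 2.89]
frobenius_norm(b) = 2.82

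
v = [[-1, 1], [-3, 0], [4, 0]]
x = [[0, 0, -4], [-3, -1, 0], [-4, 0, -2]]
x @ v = [[-16, 0], [6, -3], [-4, -4]]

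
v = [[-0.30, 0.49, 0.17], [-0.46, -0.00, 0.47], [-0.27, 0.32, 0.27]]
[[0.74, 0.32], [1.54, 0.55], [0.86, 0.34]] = v @ [[-1.67,-0.62], [-0.09,0.08], [1.64,0.56]]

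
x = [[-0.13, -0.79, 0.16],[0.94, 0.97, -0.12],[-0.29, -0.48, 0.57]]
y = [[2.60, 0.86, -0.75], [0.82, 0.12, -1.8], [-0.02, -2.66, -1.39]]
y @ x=[[0.69, -0.86, -0.11], [0.53, 0.33, -0.91], [-2.09, -1.90, -0.48]]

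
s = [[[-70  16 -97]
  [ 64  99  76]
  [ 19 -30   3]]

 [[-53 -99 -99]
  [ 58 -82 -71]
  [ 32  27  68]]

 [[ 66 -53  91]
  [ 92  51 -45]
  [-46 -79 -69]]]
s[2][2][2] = -69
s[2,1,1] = 51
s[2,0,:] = [66, -53, 91]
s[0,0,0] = -70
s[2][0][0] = 66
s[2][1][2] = -45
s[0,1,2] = 76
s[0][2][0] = 19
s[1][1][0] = 58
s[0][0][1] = 16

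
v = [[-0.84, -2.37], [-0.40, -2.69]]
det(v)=1.312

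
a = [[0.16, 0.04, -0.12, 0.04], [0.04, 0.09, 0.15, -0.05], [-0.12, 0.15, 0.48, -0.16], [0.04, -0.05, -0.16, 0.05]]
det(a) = 0.000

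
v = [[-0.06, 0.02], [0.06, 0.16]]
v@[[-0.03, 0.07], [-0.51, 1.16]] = [[-0.01, 0.02], [-0.08, 0.19]]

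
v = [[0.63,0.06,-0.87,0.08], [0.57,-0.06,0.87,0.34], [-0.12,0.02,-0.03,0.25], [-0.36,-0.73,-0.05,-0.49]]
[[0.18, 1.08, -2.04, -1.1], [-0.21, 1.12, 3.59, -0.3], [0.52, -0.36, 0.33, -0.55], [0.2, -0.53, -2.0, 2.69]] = v@[[-0.65,2.0,0.62,-0.41], [-1.11,0.05,0.94,-2.08], [-0.59,0.17,3.04,0.62], [1.79,-0.48,1.92,-2.16]]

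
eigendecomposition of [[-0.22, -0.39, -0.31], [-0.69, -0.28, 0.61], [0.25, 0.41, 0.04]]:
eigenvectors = [[0.29, 0.61, -0.55], [0.84, -0.58, 0.75], [-0.46, 0.54, 0.36]]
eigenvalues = [-0.86, -0.12, 0.52]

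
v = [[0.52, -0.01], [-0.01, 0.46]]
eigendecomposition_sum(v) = [[0.51, -0.08], [-0.08, 0.01]] + [[0.01, 0.07],[0.07, 0.45]]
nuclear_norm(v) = 0.98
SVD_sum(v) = [[0.51,  -0.08], [-0.08,  0.01]] + [[0.01, 0.07], [0.07, 0.45]]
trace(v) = 0.98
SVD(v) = [[-0.99, 0.16], [0.16, 0.99]] @ diag([0.5216227766016839, 0.4583772233983162]) @ [[-0.99, 0.16], [0.16, 0.99]]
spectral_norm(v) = 0.52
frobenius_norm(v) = 0.69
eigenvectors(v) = [[0.99, 0.16], [-0.16, 0.99]]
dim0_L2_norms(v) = [0.52, 0.46]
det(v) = 0.24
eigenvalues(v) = [0.52, 0.46]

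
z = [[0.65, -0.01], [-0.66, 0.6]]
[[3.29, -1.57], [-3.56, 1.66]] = z @ [[5.05, -2.41], [-0.38, 0.12]]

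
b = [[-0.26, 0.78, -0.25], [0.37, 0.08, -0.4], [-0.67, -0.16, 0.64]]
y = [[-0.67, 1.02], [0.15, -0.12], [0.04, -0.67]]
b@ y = [[0.28, -0.19], [-0.25, 0.64], [0.45, -1.09]]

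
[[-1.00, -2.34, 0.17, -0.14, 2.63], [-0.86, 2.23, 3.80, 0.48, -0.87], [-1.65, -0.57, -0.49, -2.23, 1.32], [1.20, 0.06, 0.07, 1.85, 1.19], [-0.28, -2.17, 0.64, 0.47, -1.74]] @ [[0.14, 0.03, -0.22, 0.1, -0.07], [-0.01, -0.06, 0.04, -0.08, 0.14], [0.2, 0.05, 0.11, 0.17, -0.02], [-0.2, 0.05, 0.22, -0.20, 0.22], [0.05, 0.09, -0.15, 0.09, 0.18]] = [[0.08, 0.35, -0.28, 0.38, 0.18], [0.48, -0.02, 0.93, 0.21, 0.25], [0.19, -0.03, -0.40, 0.36, -0.21], [-0.13, 0.24, -0.03, -0.14, 0.54], [-0.07, 0.02, 0.41, 0.00, -0.51]]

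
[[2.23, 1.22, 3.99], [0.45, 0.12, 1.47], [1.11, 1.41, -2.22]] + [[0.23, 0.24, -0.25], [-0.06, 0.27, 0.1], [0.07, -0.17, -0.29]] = [[2.46, 1.46, 3.74], [0.39, 0.39, 1.57], [1.18, 1.24, -2.51]]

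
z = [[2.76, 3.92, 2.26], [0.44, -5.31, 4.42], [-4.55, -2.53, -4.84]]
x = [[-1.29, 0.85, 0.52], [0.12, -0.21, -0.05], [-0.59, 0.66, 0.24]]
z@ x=[[-4.42, 3.01, 1.78],[-3.81, 4.41, 1.56],[8.42, -6.53, -3.40]]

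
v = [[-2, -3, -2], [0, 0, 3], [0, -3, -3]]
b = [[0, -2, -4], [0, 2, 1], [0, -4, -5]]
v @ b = [[0, 6, 15], [0, -12, -15], [0, 6, 12]]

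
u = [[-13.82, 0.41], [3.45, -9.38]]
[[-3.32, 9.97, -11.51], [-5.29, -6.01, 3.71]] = u @ [[0.26, -0.71, 0.83], [0.66, 0.38, -0.09]]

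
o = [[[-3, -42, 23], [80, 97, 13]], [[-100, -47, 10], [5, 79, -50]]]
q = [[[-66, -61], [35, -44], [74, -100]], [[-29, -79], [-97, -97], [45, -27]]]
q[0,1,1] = -44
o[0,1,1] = 97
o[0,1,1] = 97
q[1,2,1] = -27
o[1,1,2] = -50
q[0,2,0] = 74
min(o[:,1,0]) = 5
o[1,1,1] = 79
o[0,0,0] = -3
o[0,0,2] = 23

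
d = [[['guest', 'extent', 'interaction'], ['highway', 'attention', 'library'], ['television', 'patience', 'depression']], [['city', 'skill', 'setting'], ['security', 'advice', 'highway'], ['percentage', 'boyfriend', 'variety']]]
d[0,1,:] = ['highway', 'attention', 'library']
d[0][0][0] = 'guest'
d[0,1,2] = 'library'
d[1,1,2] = 'highway'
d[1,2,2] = 'variety'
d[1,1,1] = 'advice'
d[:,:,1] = [['extent', 'attention', 'patience'], ['skill', 'advice', 'boyfriend']]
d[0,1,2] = 'library'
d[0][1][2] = 'library'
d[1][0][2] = 'setting'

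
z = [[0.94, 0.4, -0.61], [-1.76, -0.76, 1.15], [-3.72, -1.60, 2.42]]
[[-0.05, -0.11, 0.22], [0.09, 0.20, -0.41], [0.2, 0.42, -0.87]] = z@[[-0.12, 0.02, 0.16], [-0.01, 0.04, -0.04], [-0.11, 0.23, -0.14]]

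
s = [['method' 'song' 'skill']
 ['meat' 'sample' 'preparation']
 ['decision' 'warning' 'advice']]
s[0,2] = 'skill'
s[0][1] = 'song'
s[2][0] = 'decision'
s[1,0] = 'meat'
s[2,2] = 'advice'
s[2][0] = 'decision'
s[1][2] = 'preparation'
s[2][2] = 'advice'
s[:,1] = ['song', 'sample', 'warning']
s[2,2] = 'advice'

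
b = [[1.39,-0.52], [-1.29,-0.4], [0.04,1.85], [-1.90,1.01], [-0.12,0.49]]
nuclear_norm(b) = 4.87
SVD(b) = [[-0.50, 0.15], [0.3, -0.52], [0.32, 0.82], [0.74, -0.07], [0.12, 0.18]] @ diag([2.9201091112872213, 1.9514770760061086]) @ [[-0.85, 0.53], [0.53, 0.85]]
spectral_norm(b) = 2.92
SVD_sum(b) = [[1.24, -0.77],[-0.75, 0.47],[-0.8, 0.49],[-1.83, 1.13],[-0.31, 0.19]] + [[0.15, 0.25], [-0.54, -0.87], [0.84, 1.36], [-0.07, -0.12], [0.19, 0.3]]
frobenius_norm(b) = 3.51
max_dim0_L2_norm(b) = 2.69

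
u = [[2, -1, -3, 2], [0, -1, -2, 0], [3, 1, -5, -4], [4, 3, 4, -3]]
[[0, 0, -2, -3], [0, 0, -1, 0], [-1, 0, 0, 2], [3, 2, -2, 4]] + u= [[2, -1, -5, -1], [0, -1, -3, 0], [2, 1, -5, -2], [7, 5, 2, 1]]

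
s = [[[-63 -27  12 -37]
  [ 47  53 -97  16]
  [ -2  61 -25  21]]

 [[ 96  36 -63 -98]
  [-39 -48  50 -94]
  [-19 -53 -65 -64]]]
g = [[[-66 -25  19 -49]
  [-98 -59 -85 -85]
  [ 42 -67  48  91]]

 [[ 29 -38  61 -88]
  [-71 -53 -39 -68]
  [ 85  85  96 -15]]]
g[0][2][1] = -67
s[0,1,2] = -97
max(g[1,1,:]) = -39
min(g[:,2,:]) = -67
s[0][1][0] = 47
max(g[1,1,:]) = -39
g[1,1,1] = -53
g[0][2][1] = -67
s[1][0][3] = -98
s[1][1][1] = -48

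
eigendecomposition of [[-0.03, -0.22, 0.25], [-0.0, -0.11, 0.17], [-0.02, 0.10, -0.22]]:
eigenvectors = [[0.8,-0.96,0.86], [0.42,-0.27,-0.42], [-0.43,-0.05,-0.27]]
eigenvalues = [-0.28, -0.08, -0.0]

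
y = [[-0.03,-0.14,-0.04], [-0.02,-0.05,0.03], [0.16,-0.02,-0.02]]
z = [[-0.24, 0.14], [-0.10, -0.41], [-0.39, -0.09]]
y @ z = [[0.04,0.06], [-0.0,0.02], [-0.03,0.03]]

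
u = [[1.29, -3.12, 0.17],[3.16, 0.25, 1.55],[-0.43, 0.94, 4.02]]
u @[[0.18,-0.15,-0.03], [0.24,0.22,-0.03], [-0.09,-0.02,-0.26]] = [[-0.53,-0.88,0.01], [0.49,-0.45,-0.51], [-0.21,0.19,-1.06]]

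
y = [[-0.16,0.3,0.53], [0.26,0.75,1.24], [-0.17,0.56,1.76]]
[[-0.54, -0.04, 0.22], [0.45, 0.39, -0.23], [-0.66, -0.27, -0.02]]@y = [[0.04, -0.07, 0.05], [0.07, 0.30, 0.32], [0.04, -0.41, -0.72]]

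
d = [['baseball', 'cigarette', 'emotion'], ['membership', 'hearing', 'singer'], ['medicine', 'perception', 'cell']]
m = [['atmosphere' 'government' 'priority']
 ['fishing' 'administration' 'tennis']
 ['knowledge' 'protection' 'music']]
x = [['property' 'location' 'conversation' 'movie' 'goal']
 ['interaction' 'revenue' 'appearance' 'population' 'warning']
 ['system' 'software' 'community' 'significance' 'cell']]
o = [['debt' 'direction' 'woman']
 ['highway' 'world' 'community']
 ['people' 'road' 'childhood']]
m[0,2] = 'priority'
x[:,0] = ['property', 'interaction', 'system']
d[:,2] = ['emotion', 'singer', 'cell']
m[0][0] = 'atmosphere'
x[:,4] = ['goal', 'warning', 'cell']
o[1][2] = 'community'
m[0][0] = 'atmosphere'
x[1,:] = ['interaction', 'revenue', 'appearance', 'population', 'warning']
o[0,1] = 'direction'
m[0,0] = 'atmosphere'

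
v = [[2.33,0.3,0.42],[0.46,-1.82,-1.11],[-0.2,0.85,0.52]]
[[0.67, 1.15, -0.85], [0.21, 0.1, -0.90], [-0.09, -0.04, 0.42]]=v @ [[0.31, 0.42, -0.42], [0.06, -0.36, 0.36], [-0.16, 0.67, 0.05]]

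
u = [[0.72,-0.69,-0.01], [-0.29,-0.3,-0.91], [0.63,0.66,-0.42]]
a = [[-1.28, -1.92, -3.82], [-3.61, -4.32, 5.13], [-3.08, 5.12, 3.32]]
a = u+[[-2.0, -1.23, -3.81], [-3.32, -4.02, 6.04], [-3.71, 4.46, 3.74]]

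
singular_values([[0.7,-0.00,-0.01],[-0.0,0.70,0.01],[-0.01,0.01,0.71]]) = [0.72, 0.7, 0.69]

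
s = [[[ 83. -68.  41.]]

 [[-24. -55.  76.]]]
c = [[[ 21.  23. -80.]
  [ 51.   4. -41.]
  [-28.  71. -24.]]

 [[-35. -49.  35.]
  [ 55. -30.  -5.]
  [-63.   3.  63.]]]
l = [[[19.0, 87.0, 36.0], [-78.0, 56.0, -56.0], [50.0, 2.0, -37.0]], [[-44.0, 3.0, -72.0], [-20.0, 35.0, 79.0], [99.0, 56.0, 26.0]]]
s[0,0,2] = 41.0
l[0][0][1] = 87.0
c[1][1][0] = 55.0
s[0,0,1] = -68.0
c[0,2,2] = -24.0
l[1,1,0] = -20.0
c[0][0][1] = 23.0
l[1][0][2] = -72.0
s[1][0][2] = 76.0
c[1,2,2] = 63.0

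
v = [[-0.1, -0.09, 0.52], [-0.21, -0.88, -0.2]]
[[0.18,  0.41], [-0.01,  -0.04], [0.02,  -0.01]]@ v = [[-0.1, -0.38, 0.01], [0.01, 0.04, 0.00], [0.00, 0.01, 0.01]]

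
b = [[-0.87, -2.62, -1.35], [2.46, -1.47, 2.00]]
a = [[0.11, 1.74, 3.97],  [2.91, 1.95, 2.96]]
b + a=[[-0.76, -0.88, 2.62], [5.37, 0.48, 4.96]]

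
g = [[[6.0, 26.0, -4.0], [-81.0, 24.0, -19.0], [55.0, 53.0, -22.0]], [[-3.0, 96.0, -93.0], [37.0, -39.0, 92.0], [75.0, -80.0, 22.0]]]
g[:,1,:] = [[-81.0, 24.0, -19.0], [37.0, -39.0, 92.0]]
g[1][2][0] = 75.0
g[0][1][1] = 24.0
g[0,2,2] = -22.0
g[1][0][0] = -3.0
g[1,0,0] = -3.0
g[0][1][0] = -81.0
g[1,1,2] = 92.0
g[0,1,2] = -19.0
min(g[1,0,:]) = -93.0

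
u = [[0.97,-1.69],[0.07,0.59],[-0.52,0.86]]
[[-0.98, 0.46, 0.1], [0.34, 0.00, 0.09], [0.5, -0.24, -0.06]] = u @ [[-0.0, 0.40, 0.31],[0.58, -0.04, 0.12]]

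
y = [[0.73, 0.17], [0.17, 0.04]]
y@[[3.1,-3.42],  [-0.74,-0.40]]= [[2.14, -2.56], [0.50, -0.60]]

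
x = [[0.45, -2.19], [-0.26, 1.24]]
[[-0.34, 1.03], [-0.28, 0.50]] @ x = [[-0.42, 2.02], [-0.26, 1.23]]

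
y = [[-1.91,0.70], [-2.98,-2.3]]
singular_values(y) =[3.95, 1.64]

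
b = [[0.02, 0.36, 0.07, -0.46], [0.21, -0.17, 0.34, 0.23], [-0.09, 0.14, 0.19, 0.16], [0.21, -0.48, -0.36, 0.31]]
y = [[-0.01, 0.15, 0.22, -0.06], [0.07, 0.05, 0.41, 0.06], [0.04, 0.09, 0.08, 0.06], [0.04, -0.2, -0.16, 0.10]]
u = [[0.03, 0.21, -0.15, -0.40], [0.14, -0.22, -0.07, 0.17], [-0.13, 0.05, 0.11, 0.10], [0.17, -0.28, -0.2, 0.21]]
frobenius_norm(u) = 0.75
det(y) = -0.00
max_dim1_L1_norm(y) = 0.59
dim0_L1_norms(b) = [0.53, 1.15, 0.96, 1.16]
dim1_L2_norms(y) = [0.27, 0.42, 0.14, 0.28]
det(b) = -0.01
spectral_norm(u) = 0.64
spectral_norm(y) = 0.54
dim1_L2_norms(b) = [0.59, 0.49, 0.3, 0.71]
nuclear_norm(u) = 1.09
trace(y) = 0.22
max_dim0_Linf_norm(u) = 0.4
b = u + y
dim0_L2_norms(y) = [0.09, 0.27, 0.5, 0.14]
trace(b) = 0.35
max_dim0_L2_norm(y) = 0.5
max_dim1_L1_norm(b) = 1.36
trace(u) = 0.13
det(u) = -0.00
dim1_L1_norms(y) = [0.44, 0.59, 0.27, 0.5]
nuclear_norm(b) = 1.79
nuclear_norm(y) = 0.86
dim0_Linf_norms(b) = [0.21, 0.48, 0.36, 0.46]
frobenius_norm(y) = 0.59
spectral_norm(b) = 0.90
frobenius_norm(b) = 1.09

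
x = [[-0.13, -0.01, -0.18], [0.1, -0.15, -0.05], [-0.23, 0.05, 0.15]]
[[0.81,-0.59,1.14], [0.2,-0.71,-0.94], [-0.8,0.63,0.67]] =x @ [[0.43, 0.06, -4.23], [0.58, 3.75, 4.62], [-4.84, 3.01, -3.56]]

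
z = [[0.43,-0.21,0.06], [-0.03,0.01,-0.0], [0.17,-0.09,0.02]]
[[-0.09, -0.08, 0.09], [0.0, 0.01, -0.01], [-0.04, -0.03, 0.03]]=z @ [[-0.13, -0.2, 0.32], [0.11, 0.07, 0.24], [-0.17, 0.38, 0.03]]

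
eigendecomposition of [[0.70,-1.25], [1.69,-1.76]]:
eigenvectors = [[0.55+0.35j, (0.55-0.35j)], [(0.76+0j), 0.76-0.00j]]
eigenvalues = [(-0.53+0.77j), (-0.53-0.77j)]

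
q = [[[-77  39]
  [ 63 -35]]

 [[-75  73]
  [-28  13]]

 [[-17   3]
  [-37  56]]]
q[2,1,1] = 56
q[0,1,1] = -35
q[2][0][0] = -17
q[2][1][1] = 56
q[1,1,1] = 13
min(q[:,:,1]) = -35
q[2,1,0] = -37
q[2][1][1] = 56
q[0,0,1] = 39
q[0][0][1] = 39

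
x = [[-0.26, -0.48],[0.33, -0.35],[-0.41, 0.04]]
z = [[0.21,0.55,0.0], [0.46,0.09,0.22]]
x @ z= [[-0.28, -0.19, -0.11], [-0.09, 0.15, -0.08], [-0.07, -0.22, 0.01]]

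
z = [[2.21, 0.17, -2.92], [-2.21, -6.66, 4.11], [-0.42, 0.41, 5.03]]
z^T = [[2.21, -2.21, -0.42], [0.17, -6.66, 0.41], [-2.92, 4.11, 5.03]]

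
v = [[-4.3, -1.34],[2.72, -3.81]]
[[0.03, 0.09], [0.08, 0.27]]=v @ [[-0.0, 0.0], [-0.02, -0.07]]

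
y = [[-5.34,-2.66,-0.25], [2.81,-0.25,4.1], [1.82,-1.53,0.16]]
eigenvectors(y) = [[(-0.89+0j), (-0.31+0.18j), (-0.31-0.18j)], [0.20+0.00j, 0.77+0.00j, (0.77-0j)], [(0.4+0j), 0.18+0.50j, (0.18-0.5j)]]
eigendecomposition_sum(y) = [[(-4.4+0j), (-2.12-0j), (1.58-0j)], [0.97-0.00j, (0.47+0j), -0.35+0.00j], [1.98-0.00j, (0.95+0j), (-0.71+0j)]] + [[-0.47+0.03j, (-0.27-0.79j), -0.91+0.46j], [(0.92+0.46j), (-0.36+1.79j), (2.22+0.14j)], [(-0.08+0.7j), -1.24+0.19j, 0.43+1.47j]] + [[-0.47-0.03j, -0.27+0.79j, -0.91-0.46j], [0.92-0.46j, (-0.36-1.79j), (2.22-0.14j)], [(-0.08-0.7j), (-1.24-0.19j), (0.43-1.47j)]]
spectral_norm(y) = 6.94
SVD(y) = [[-0.8, -0.6, 0.06],[0.57, -0.78, -0.24],[0.19, -0.16, 0.97]] @ diag([6.93535510991656, 3.7678280582016197, 1.950774518795766]) @ [[0.9, 0.24, 0.37], [0.19, 0.54, -0.82], [0.40, -0.80, -0.44]]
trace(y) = -5.43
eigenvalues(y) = [(-4.64+0j), (-0.39+3.29j), (-0.39-3.29j)]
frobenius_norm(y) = 8.13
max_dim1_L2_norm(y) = 5.97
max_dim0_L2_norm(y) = 6.3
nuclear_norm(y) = 12.65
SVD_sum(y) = [[-4.95, -1.34, -2.06], [3.57, 0.97, 1.48], [1.18, 0.32, 0.49]] + [[-0.44, -1.23, 1.86], [-0.57, -1.6, 2.41], [-0.12, -0.33, 0.5]] + [[0.04, -0.09, -0.05], [-0.19, 0.38, 0.21], [0.76, -1.52, -0.83]]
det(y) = -50.98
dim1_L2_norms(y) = [5.97, 4.98, 2.38]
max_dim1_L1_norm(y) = 8.25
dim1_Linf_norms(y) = [5.34, 4.1, 1.82]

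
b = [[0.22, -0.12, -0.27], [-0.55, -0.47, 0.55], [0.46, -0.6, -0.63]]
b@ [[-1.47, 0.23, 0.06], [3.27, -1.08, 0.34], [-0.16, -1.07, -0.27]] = [[-0.67, 0.47, 0.05], [-0.82, -0.21, -0.34], [-2.54, 1.43, -0.01]]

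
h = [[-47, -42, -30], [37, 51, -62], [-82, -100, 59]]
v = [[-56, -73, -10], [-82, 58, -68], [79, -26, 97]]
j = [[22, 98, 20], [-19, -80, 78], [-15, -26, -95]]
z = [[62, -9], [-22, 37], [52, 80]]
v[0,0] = -56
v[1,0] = -82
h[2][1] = -100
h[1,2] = -62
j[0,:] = [22, 98, 20]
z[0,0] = 62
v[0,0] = -56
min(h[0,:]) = -47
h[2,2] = 59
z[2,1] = 80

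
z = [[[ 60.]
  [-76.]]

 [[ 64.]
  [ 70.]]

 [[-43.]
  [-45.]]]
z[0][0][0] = 60.0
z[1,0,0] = 64.0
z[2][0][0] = -43.0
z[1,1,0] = 70.0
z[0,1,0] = -76.0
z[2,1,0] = -45.0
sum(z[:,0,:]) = 81.0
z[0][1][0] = -76.0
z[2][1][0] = -45.0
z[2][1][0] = -45.0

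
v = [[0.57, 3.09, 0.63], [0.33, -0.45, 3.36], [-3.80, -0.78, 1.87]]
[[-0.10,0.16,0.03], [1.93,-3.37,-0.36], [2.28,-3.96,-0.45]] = v @[[-0.29,0.5,0.06],[-0.10,0.17,0.02],[0.59,-1.03,-0.11]]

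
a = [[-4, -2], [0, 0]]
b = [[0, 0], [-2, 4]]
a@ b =[[4, -8], [0, 0]]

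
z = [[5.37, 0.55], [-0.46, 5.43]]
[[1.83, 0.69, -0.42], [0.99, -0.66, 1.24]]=z@[[0.32, 0.14, -0.10],[0.21, -0.11, 0.22]]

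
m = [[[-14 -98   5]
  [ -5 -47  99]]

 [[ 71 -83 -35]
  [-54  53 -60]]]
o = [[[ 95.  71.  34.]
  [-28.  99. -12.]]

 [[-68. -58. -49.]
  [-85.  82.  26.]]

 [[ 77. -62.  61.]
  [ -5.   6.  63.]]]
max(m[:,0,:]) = 71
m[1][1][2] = -60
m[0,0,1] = -98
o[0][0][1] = 71.0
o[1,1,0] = -85.0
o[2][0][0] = 77.0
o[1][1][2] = 26.0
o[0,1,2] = -12.0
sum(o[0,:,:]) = 259.0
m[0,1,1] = -47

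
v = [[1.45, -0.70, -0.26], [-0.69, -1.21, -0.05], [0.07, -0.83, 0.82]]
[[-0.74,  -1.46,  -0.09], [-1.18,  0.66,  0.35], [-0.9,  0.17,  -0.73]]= v @ [[-0.04,-0.96,-0.28], [1.00,-0.01,-0.09], [-0.08,0.28,-0.96]]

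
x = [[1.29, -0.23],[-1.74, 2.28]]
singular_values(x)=[3.04, 0.84]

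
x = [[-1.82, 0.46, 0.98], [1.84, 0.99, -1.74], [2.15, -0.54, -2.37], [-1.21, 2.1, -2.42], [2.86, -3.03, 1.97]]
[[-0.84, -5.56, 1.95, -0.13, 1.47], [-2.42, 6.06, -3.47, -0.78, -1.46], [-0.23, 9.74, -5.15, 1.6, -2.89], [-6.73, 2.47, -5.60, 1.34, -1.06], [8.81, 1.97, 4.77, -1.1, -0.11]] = x @ [[0.56, 1.38, 0.24, -0.88, -0.16], [-1.73, -1.05, 0.18, -1.24, 0.51], [1.0, -2.62, 2.35, -1.19, 0.96]]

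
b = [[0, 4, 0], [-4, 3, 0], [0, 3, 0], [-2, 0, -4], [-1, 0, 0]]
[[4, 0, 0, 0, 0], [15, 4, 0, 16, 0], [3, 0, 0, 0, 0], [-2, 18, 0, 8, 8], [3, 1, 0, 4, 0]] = b @ [[-3, -1, 0, -4, 0], [1, 0, 0, 0, 0], [2, -4, 0, 0, -2]]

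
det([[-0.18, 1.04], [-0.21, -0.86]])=0.373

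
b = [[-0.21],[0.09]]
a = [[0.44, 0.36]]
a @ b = [[-0.06]]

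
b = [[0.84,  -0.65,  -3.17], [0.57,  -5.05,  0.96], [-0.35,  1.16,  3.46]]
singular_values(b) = [5.33, 4.78, 0.42]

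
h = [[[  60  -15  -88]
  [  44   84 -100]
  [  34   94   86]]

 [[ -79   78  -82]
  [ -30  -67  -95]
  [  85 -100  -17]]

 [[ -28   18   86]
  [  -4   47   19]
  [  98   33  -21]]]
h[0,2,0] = 34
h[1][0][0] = -79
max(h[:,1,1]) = 84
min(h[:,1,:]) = -100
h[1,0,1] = 78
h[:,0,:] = [[60, -15, -88], [-79, 78, -82], [-28, 18, 86]]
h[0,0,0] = 60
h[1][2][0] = 85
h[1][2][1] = -100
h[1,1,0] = -30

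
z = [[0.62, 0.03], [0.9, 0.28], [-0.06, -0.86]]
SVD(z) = [[-0.47, 0.35],  [-0.78, 0.26],  [0.41, 0.90]] @ diag([1.175700161408141, 0.7966361342952445]) @ [[-0.87, -0.50], [0.50, -0.87]]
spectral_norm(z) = 1.18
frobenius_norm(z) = 1.42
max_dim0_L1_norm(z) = 1.58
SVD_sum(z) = [[0.48, 0.27],  [0.80, 0.46],  [-0.42, -0.24]] + [[0.14, -0.24], [0.1, -0.18], [0.36, -0.62]]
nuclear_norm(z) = 1.97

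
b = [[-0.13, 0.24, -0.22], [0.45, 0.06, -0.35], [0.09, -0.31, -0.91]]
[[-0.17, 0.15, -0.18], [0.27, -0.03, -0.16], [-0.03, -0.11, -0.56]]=b @ [[0.75, -0.17, 0.16], [-0.17, 0.48, -0.06], [0.16, -0.06, 0.65]]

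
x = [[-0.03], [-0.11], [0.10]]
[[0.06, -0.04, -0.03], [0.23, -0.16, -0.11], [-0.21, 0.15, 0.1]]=x@ [[-2.12,1.48,0.97]]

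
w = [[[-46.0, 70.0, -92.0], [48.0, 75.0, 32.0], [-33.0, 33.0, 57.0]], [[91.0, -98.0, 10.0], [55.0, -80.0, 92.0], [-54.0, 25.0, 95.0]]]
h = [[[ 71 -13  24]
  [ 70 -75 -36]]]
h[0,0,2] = 24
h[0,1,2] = -36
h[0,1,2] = -36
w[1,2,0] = -54.0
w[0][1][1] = 75.0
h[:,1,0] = [70]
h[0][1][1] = -75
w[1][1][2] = 92.0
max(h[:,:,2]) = 24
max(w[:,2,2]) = 95.0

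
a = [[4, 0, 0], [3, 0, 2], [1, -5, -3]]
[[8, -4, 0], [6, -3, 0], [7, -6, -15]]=a @ [[2, -1, 0], [-1, 1, 3], [0, 0, 0]]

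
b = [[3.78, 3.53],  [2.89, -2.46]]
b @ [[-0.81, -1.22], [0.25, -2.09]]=[[-2.18, -11.99],[-2.96, 1.62]]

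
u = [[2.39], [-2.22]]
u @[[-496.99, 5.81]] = [[-1187.81,13.89], [1103.32,-12.90]]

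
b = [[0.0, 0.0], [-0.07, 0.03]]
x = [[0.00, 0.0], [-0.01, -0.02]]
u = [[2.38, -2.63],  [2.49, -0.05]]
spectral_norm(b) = 0.08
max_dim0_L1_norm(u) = 4.87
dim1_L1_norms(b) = [0.0, 0.1]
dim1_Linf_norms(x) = [0.0, 0.02]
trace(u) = 2.33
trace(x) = -0.02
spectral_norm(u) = 4.03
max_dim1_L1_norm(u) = 5.01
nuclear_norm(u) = 5.63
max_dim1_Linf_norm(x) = 0.02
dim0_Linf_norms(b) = [0.07, 0.03]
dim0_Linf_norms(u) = [2.49, 2.63]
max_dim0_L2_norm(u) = 3.44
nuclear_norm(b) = 0.08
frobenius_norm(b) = 0.08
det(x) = 0.00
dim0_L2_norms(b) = [0.07, 0.03]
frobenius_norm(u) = 4.33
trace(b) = 0.03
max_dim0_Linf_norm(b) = 0.07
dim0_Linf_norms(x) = [0.01, 0.02]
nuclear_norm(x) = 0.02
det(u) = 6.43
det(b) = 0.00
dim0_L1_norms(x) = [0.01, 0.02]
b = x @ u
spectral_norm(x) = 0.02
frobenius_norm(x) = 0.02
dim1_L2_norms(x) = [0.0, 0.02]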